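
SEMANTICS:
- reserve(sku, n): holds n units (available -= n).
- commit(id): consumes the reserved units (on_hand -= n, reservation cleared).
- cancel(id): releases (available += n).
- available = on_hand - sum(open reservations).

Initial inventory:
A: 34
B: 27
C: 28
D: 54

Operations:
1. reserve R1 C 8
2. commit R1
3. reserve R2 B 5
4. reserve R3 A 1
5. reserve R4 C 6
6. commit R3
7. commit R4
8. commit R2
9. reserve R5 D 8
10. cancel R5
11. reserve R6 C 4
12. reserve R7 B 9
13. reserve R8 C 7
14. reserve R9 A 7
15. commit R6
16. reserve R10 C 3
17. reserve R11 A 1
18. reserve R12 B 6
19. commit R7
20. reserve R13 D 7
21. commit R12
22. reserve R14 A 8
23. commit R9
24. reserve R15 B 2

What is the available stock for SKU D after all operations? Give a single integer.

Answer: 47

Derivation:
Step 1: reserve R1 C 8 -> on_hand[A=34 B=27 C=28 D=54] avail[A=34 B=27 C=20 D=54] open={R1}
Step 2: commit R1 -> on_hand[A=34 B=27 C=20 D=54] avail[A=34 B=27 C=20 D=54] open={}
Step 3: reserve R2 B 5 -> on_hand[A=34 B=27 C=20 D=54] avail[A=34 B=22 C=20 D=54] open={R2}
Step 4: reserve R3 A 1 -> on_hand[A=34 B=27 C=20 D=54] avail[A=33 B=22 C=20 D=54] open={R2,R3}
Step 5: reserve R4 C 6 -> on_hand[A=34 B=27 C=20 D=54] avail[A=33 B=22 C=14 D=54] open={R2,R3,R4}
Step 6: commit R3 -> on_hand[A=33 B=27 C=20 D=54] avail[A=33 B=22 C=14 D=54] open={R2,R4}
Step 7: commit R4 -> on_hand[A=33 B=27 C=14 D=54] avail[A=33 B=22 C=14 D=54] open={R2}
Step 8: commit R2 -> on_hand[A=33 B=22 C=14 D=54] avail[A=33 B=22 C=14 D=54] open={}
Step 9: reserve R5 D 8 -> on_hand[A=33 B=22 C=14 D=54] avail[A=33 B=22 C=14 D=46] open={R5}
Step 10: cancel R5 -> on_hand[A=33 B=22 C=14 D=54] avail[A=33 B=22 C=14 D=54] open={}
Step 11: reserve R6 C 4 -> on_hand[A=33 B=22 C=14 D=54] avail[A=33 B=22 C=10 D=54] open={R6}
Step 12: reserve R7 B 9 -> on_hand[A=33 B=22 C=14 D=54] avail[A=33 B=13 C=10 D=54] open={R6,R7}
Step 13: reserve R8 C 7 -> on_hand[A=33 B=22 C=14 D=54] avail[A=33 B=13 C=3 D=54] open={R6,R7,R8}
Step 14: reserve R9 A 7 -> on_hand[A=33 B=22 C=14 D=54] avail[A=26 B=13 C=3 D=54] open={R6,R7,R8,R9}
Step 15: commit R6 -> on_hand[A=33 B=22 C=10 D=54] avail[A=26 B=13 C=3 D=54] open={R7,R8,R9}
Step 16: reserve R10 C 3 -> on_hand[A=33 B=22 C=10 D=54] avail[A=26 B=13 C=0 D=54] open={R10,R7,R8,R9}
Step 17: reserve R11 A 1 -> on_hand[A=33 B=22 C=10 D=54] avail[A=25 B=13 C=0 D=54] open={R10,R11,R7,R8,R9}
Step 18: reserve R12 B 6 -> on_hand[A=33 B=22 C=10 D=54] avail[A=25 B=7 C=0 D=54] open={R10,R11,R12,R7,R8,R9}
Step 19: commit R7 -> on_hand[A=33 B=13 C=10 D=54] avail[A=25 B=7 C=0 D=54] open={R10,R11,R12,R8,R9}
Step 20: reserve R13 D 7 -> on_hand[A=33 B=13 C=10 D=54] avail[A=25 B=7 C=0 D=47] open={R10,R11,R12,R13,R8,R9}
Step 21: commit R12 -> on_hand[A=33 B=7 C=10 D=54] avail[A=25 B=7 C=0 D=47] open={R10,R11,R13,R8,R9}
Step 22: reserve R14 A 8 -> on_hand[A=33 B=7 C=10 D=54] avail[A=17 B=7 C=0 D=47] open={R10,R11,R13,R14,R8,R9}
Step 23: commit R9 -> on_hand[A=26 B=7 C=10 D=54] avail[A=17 B=7 C=0 D=47] open={R10,R11,R13,R14,R8}
Step 24: reserve R15 B 2 -> on_hand[A=26 B=7 C=10 D=54] avail[A=17 B=5 C=0 D=47] open={R10,R11,R13,R14,R15,R8}
Final available[D] = 47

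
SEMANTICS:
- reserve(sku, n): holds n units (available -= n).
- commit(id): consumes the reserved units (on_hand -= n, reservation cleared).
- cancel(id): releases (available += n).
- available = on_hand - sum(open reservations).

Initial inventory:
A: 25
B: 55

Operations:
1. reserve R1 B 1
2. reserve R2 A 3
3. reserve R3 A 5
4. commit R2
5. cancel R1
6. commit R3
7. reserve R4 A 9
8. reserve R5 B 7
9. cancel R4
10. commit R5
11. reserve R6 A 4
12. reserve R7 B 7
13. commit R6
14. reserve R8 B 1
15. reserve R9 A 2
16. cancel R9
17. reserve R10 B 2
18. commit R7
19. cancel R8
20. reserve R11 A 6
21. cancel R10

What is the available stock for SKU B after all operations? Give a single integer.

Answer: 41

Derivation:
Step 1: reserve R1 B 1 -> on_hand[A=25 B=55] avail[A=25 B=54] open={R1}
Step 2: reserve R2 A 3 -> on_hand[A=25 B=55] avail[A=22 B=54] open={R1,R2}
Step 3: reserve R3 A 5 -> on_hand[A=25 B=55] avail[A=17 B=54] open={R1,R2,R3}
Step 4: commit R2 -> on_hand[A=22 B=55] avail[A=17 B=54] open={R1,R3}
Step 5: cancel R1 -> on_hand[A=22 B=55] avail[A=17 B=55] open={R3}
Step 6: commit R3 -> on_hand[A=17 B=55] avail[A=17 B=55] open={}
Step 7: reserve R4 A 9 -> on_hand[A=17 B=55] avail[A=8 B=55] open={R4}
Step 8: reserve R5 B 7 -> on_hand[A=17 B=55] avail[A=8 B=48] open={R4,R5}
Step 9: cancel R4 -> on_hand[A=17 B=55] avail[A=17 B=48] open={R5}
Step 10: commit R5 -> on_hand[A=17 B=48] avail[A=17 B=48] open={}
Step 11: reserve R6 A 4 -> on_hand[A=17 B=48] avail[A=13 B=48] open={R6}
Step 12: reserve R7 B 7 -> on_hand[A=17 B=48] avail[A=13 B=41] open={R6,R7}
Step 13: commit R6 -> on_hand[A=13 B=48] avail[A=13 B=41] open={R7}
Step 14: reserve R8 B 1 -> on_hand[A=13 B=48] avail[A=13 B=40] open={R7,R8}
Step 15: reserve R9 A 2 -> on_hand[A=13 B=48] avail[A=11 B=40] open={R7,R8,R9}
Step 16: cancel R9 -> on_hand[A=13 B=48] avail[A=13 B=40] open={R7,R8}
Step 17: reserve R10 B 2 -> on_hand[A=13 B=48] avail[A=13 B=38] open={R10,R7,R8}
Step 18: commit R7 -> on_hand[A=13 B=41] avail[A=13 B=38] open={R10,R8}
Step 19: cancel R8 -> on_hand[A=13 B=41] avail[A=13 B=39] open={R10}
Step 20: reserve R11 A 6 -> on_hand[A=13 B=41] avail[A=7 B=39] open={R10,R11}
Step 21: cancel R10 -> on_hand[A=13 B=41] avail[A=7 B=41] open={R11}
Final available[B] = 41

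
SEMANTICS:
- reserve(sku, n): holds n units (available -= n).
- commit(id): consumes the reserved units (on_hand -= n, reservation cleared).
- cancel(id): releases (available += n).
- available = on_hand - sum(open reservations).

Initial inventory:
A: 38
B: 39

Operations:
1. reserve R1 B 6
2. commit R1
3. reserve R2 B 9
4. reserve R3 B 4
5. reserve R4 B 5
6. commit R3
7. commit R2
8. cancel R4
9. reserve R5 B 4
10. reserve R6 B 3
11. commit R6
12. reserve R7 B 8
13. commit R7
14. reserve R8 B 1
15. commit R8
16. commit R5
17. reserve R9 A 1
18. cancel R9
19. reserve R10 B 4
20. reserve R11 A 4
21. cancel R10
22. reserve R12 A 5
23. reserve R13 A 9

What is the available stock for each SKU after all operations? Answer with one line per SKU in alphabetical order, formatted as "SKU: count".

Step 1: reserve R1 B 6 -> on_hand[A=38 B=39] avail[A=38 B=33] open={R1}
Step 2: commit R1 -> on_hand[A=38 B=33] avail[A=38 B=33] open={}
Step 3: reserve R2 B 9 -> on_hand[A=38 B=33] avail[A=38 B=24] open={R2}
Step 4: reserve R3 B 4 -> on_hand[A=38 B=33] avail[A=38 B=20] open={R2,R3}
Step 5: reserve R4 B 5 -> on_hand[A=38 B=33] avail[A=38 B=15] open={R2,R3,R4}
Step 6: commit R3 -> on_hand[A=38 B=29] avail[A=38 B=15] open={R2,R4}
Step 7: commit R2 -> on_hand[A=38 B=20] avail[A=38 B=15] open={R4}
Step 8: cancel R4 -> on_hand[A=38 B=20] avail[A=38 B=20] open={}
Step 9: reserve R5 B 4 -> on_hand[A=38 B=20] avail[A=38 B=16] open={R5}
Step 10: reserve R6 B 3 -> on_hand[A=38 B=20] avail[A=38 B=13] open={R5,R6}
Step 11: commit R6 -> on_hand[A=38 B=17] avail[A=38 B=13] open={R5}
Step 12: reserve R7 B 8 -> on_hand[A=38 B=17] avail[A=38 B=5] open={R5,R7}
Step 13: commit R7 -> on_hand[A=38 B=9] avail[A=38 B=5] open={R5}
Step 14: reserve R8 B 1 -> on_hand[A=38 B=9] avail[A=38 B=4] open={R5,R8}
Step 15: commit R8 -> on_hand[A=38 B=8] avail[A=38 B=4] open={R5}
Step 16: commit R5 -> on_hand[A=38 B=4] avail[A=38 B=4] open={}
Step 17: reserve R9 A 1 -> on_hand[A=38 B=4] avail[A=37 B=4] open={R9}
Step 18: cancel R9 -> on_hand[A=38 B=4] avail[A=38 B=4] open={}
Step 19: reserve R10 B 4 -> on_hand[A=38 B=4] avail[A=38 B=0] open={R10}
Step 20: reserve R11 A 4 -> on_hand[A=38 B=4] avail[A=34 B=0] open={R10,R11}
Step 21: cancel R10 -> on_hand[A=38 B=4] avail[A=34 B=4] open={R11}
Step 22: reserve R12 A 5 -> on_hand[A=38 B=4] avail[A=29 B=4] open={R11,R12}
Step 23: reserve R13 A 9 -> on_hand[A=38 B=4] avail[A=20 B=4] open={R11,R12,R13}

Answer: A: 20
B: 4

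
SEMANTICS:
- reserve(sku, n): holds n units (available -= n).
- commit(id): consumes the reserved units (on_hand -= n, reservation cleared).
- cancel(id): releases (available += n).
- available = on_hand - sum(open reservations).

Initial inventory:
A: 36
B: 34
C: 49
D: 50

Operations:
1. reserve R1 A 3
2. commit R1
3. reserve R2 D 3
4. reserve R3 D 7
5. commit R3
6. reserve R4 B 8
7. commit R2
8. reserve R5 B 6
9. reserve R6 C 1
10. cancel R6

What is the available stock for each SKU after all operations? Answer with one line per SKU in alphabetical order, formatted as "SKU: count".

Step 1: reserve R1 A 3 -> on_hand[A=36 B=34 C=49 D=50] avail[A=33 B=34 C=49 D=50] open={R1}
Step 2: commit R1 -> on_hand[A=33 B=34 C=49 D=50] avail[A=33 B=34 C=49 D=50] open={}
Step 3: reserve R2 D 3 -> on_hand[A=33 B=34 C=49 D=50] avail[A=33 B=34 C=49 D=47] open={R2}
Step 4: reserve R3 D 7 -> on_hand[A=33 B=34 C=49 D=50] avail[A=33 B=34 C=49 D=40] open={R2,R3}
Step 5: commit R3 -> on_hand[A=33 B=34 C=49 D=43] avail[A=33 B=34 C=49 D=40] open={R2}
Step 6: reserve R4 B 8 -> on_hand[A=33 B=34 C=49 D=43] avail[A=33 B=26 C=49 D=40] open={R2,R4}
Step 7: commit R2 -> on_hand[A=33 B=34 C=49 D=40] avail[A=33 B=26 C=49 D=40] open={R4}
Step 8: reserve R5 B 6 -> on_hand[A=33 B=34 C=49 D=40] avail[A=33 B=20 C=49 D=40] open={R4,R5}
Step 9: reserve R6 C 1 -> on_hand[A=33 B=34 C=49 D=40] avail[A=33 B=20 C=48 D=40] open={R4,R5,R6}
Step 10: cancel R6 -> on_hand[A=33 B=34 C=49 D=40] avail[A=33 B=20 C=49 D=40] open={R4,R5}

Answer: A: 33
B: 20
C: 49
D: 40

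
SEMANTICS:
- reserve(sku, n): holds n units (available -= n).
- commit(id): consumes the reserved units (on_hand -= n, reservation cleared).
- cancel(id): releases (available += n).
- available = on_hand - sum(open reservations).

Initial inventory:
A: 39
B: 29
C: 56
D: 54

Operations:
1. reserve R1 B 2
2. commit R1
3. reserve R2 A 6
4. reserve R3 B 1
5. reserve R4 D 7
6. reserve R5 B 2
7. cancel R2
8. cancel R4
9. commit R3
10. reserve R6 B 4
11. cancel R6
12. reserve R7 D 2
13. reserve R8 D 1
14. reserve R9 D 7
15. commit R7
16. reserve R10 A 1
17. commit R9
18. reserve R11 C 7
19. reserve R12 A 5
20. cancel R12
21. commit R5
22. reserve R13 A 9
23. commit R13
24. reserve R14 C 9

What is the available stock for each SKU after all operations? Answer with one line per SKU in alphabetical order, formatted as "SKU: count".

Answer: A: 29
B: 24
C: 40
D: 44

Derivation:
Step 1: reserve R1 B 2 -> on_hand[A=39 B=29 C=56 D=54] avail[A=39 B=27 C=56 D=54] open={R1}
Step 2: commit R1 -> on_hand[A=39 B=27 C=56 D=54] avail[A=39 B=27 C=56 D=54] open={}
Step 3: reserve R2 A 6 -> on_hand[A=39 B=27 C=56 D=54] avail[A=33 B=27 C=56 D=54] open={R2}
Step 4: reserve R3 B 1 -> on_hand[A=39 B=27 C=56 D=54] avail[A=33 B=26 C=56 D=54] open={R2,R3}
Step 5: reserve R4 D 7 -> on_hand[A=39 B=27 C=56 D=54] avail[A=33 B=26 C=56 D=47] open={R2,R3,R4}
Step 6: reserve R5 B 2 -> on_hand[A=39 B=27 C=56 D=54] avail[A=33 B=24 C=56 D=47] open={R2,R3,R4,R5}
Step 7: cancel R2 -> on_hand[A=39 B=27 C=56 D=54] avail[A=39 B=24 C=56 D=47] open={R3,R4,R5}
Step 8: cancel R4 -> on_hand[A=39 B=27 C=56 D=54] avail[A=39 B=24 C=56 D=54] open={R3,R5}
Step 9: commit R3 -> on_hand[A=39 B=26 C=56 D=54] avail[A=39 B=24 C=56 D=54] open={R5}
Step 10: reserve R6 B 4 -> on_hand[A=39 B=26 C=56 D=54] avail[A=39 B=20 C=56 D=54] open={R5,R6}
Step 11: cancel R6 -> on_hand[A=39 B=26 C=56 D=54] avail[A=39 B=24 C=56 D=54] open={R5}
Step 12: reserve R7 D 2 -> on_hand[A=39 B=26 C=56 D=54] avail[A=39 B=24 C=56 D=52] open={R5,R7}
Step 13: reserve R8 D 1 -> on_hand[A=39 B=26 C=56 D=54] avail[A=39 B=24 C=56 D=51] open={R5,R7,R8}
Step 14: reserve R9 D 7 -> on_hand[A=39 B=26 C=56 D=54] avail[A=39 B=24 C=56 D=44] open={R5,R7,R8,R9}
Step 15: commit R7 -> on_hand[A=39 B=26 C=56 D=52] avail[A=39 B=24 C=56 D=44] open={R5,R8,R9}
Step 16: reserve R10 A 1 -> on_hand[A=39 B=26 C=56 D=52] avail[A=38 B=24 C=56 D=44] open={R10,R5,R8,R9}
Step 17: commit R9 -> on_hand[A=39 B=26 C=56 D=45] avail[A=38 B=24 C=56 D=44] open={R10,R5,R8}
Step 18: reserve R11 C 7 -> on_hand[A=39 B=26 C=56 D=45] avail[A=38 B=24 C=49 D=44] open={R10,R11,R5,R8}
Step 19: reserve R12 A 5 -> on_hand[A=39 B=26 C=56 D=45] avail[A=33 B=24 C=49 D=44] open={R10,R11,R12,R5,R8}
Step 20: cancel R12 -> on_hand[A=39 B=26 C=56 D=45] avail[A=38 B=24 C=49 D=44] open={R10,R11,R5,R8}
Step 21: commit R5 -> on_hand[A=39 B=24 C=56 D=45] avail[A=38 B=24 C=49 D=44] open={R10,R11,R8}
Step 22: reserve R13 A 9 -> on_hand[A=39 B=24 C=56 D=45] avail[A=29 B=24 C=49 D=44] open={R10,R11,R13,R8}
Step 23: commit R13 -> on_hand[A=30 B=24 C=56 D=45] avail[A=29 B=24 C=49 D=44] open={R10,R11,R8}
Step 24: reserve R14 C 9 -> on_hand[A=30 B=24 C=56 D=45] avail[A=29 B=24 C=40 D=44] open={R10,R11,R14,R8}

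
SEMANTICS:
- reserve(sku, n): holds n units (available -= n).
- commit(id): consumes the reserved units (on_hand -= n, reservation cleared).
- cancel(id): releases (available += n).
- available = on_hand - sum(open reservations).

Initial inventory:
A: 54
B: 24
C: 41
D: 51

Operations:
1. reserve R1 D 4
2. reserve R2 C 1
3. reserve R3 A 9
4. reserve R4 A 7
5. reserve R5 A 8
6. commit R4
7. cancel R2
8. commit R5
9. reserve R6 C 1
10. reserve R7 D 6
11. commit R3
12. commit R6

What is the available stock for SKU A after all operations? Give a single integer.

Step 1: reserve R1 D 4 -> on_hand[A=54 B=24 C=41 D=51] avail[A=54 B=24 C=41 D=47] open={R1}
Step 2: reserve R2 C 1 -> on_hand[A=54 B=24 C=41 D=51] avail[A=54 B=24 C=40 D=47] open={R1,R2}
Step 3: reserve R3 A 9 -> on_hand[A=54 B=24 C=41 D=51] avail[A=45 B=24 C=40 D=47] open={R1,R2,R3}
Step 4: reserve R4 A 7 -> on_hand[A=54 B=24 C=41 D=51] avail[A=38 B=24 C=40 D=47] open={R1,R2,R3,R4}
Step 5: reserve R5 A 8 -> on_hand[A=54 B=24 C=41 D=51] avail[A=30 B=24 C=40 D=47] open={R1,R2,R3,R4,R5}
Step 6: commit R4 -> on_hand[A=47 B=24 C=41 D=51] avail[A=30 B=24 C=40 D=47] open={R1,R2,R3,R5}
Step 7: cancel R2 -> on_hand[A=47 B=24 C=41 D=51] avail[A=30 B=24 C=41 D=47] open={R1,R3,R5}
Step 8: commit R5 -> on_hand[A=39 B=24 C=41 D=51] avail[A=30 B=24 C=41 D=47] open={R1,R3}
Step 9: reserve R6 C 1 -> on_hand[A=39 B=24 C=41 D=51] avail[A=30 B=24 C=40 D=47] open={R1,R3,R6}
Step 10: reserve R7 D 6 -> on_hand[A=39 B=24 C=41 D=51] avail[A=30 B=24 C=40 D=41] open={R1,R3,R6,R7}
Step 11: commit R3 -> on_hand[A=30 B=24 C=41 D=51] avail[A=30 B=24 C=40 D=41] open={R1,R6,R7}
Step 12: commit R6 -> on_hand[A=30 B=24 C=40 D=51] avail[A=30 B=24 C=40 D=41] open={R1,R7}
Final available[A] = 30

Answer: 30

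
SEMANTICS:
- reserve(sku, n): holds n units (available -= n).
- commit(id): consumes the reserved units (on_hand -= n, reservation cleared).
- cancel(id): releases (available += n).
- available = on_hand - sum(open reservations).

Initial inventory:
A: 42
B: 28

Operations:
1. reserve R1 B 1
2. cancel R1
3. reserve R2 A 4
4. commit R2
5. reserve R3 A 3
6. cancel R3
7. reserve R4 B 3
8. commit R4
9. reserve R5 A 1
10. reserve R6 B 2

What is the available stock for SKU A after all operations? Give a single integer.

Step 1: reserve R1 B 1 -> on_hand[A=42 B=28] avail[A=42 B=27] open={R1}
Step 2: cancel R1 -> on_hand[A=42 B=28] avail[A=42 B=28] open={}
Step 3: reserve R2 A 4 -> on_hand[A=42 B=28] avail[A=38 B=28] open={R2}
Step 4: commit R2 -> on_hand[A=38 B=28] avail[A=38 B=28] open={}
Step 5: reserve R3 A 3 -> on_hand[A=38 B=28] avail[A=35 B=28] open={R3}
Step 6: cancel R3 -> on_hand[A=38 B=28] avail[A=38 B=28] open={}
Step 7: reserve R4 B 3 -> on_hand[A=38 B=28] avail[A=38 B=25] open={R4}
Step 8: commit R4 -> on_hand[A=38 B=25] avail[A=38 B=25] open={}
Step 9: reserve R5 A 1 -> on_hand[A=38 B=25] avail[A=37 B=25] open={R5}
Step 10: reserve R6 B 2 -> on_hand[A=38 B=25] avail[A=37 B=23] open={R5,R6}
Final available[A] = 37

Answer: 37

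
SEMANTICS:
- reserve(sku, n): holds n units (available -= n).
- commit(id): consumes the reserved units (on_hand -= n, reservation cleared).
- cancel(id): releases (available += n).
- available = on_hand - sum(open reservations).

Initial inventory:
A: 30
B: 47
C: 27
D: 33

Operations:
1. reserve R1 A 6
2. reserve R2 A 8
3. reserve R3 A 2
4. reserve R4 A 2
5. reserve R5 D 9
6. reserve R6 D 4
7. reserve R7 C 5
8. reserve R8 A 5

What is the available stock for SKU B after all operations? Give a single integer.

Step 1: reserve R1 A 6 -> on_hand[A=30 B=47 C=27 D=33] avail[A=24 B=47 C=27 D=33] open={R1}
Step 2: reserve R2 A 8 -> on_hand[A=30 B=47 C=27 D=33] avail[A=16 B=47 C=27 D=33] open={R1,R2}
Step 3: reserve R3 A 2 -> on_hand[A=30 B=47 C=27 D=33] avail[A=14 B=47 C=27 D=33] open={R1,R2,R3}
Step 4: reserve R4 A 2 -> on_hand[A=30 B=47 C=27 D=33] avail[A=12 B=47 C=27 D=33] open={R1,R2,R3,R4}
Step 5: reserve R5 D 9 -> on_hand[A=30 B=47 C=27 D=33] avail[A=12 B=47 C=27 D=24] open={R1,R2,R3,R4,R5}
Step 6: reserve R6 D 4 -> on_hand[A=30 B=47 C=27 D=33] avail[A=12 B=47 C=27 D=20] open={R1,R2,R3,R4,R5,R6}
Step 7: reserve R7 C 5 -> on_hand[A=30 B=47 C=27 D=33] avail[A=12 B=47 C=22 D=20] open={R1,R2,R3,R4,R5,R6,R7}
Step 8: reserve R8 A 5 -> on_hand[A=30 B=47 C=27 D=33] avail[A=7 B=47 C=22 D=20] open={R1,R2,R3,R4,R5,R6,R7,R8}
Final available[B] = 47

Answer: 47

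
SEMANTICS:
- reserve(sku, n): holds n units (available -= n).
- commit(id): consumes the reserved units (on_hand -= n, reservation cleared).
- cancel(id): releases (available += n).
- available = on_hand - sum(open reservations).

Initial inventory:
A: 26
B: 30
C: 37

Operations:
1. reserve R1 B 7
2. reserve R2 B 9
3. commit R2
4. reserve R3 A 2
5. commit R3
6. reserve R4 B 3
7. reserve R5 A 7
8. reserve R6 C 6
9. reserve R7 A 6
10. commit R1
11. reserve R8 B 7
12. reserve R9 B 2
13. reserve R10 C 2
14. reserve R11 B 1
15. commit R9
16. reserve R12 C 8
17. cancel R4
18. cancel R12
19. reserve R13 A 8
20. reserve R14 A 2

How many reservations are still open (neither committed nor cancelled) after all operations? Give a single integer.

Answer: 8

Derivation:
Step 1: reserve R1 B 7 -> on_hand[A=26 B=30 C=37] avail[A=26 B=23 C=37] open={R1}
Step 2: reserve R2 B 9 -> on_hand[A=26 B=30 C=37] avail[A=26 B=14 C=37] open={R1,R2}
Step 3: commit R2 -> on_hand[A=26 B=21 C=37] avail[A=26 B=14 C=37] open={R1}
Step 4: reserve R3 A 2 -> on_hand[A=26 B=21 C=37] avail[A=24 B=14 C=37] open={R1,R3}
Step 5: commit R3 -> on_hand[A=24 B=21 C=37] avail[A=24 B=14 C=37] open={R1}
Step 6: reserve R4 B 3 -> on_hand[A=24 B=21 C=37] avail[A=24 B=11 C=37] open={R1,R4}
Step 7: reserve R5 A 7 -> on_hand[A=24 B=21 C=37] avail[A=17 B=11 C=37] open={R1,R4,R5}
Step 8: reserve R6 C 6 -> on_hand[A=24 B=21 C=37] avail[A=17 B=11 C=31] open={R1,R4,R5,R6}
Step 9: reserve R7 A 6 -> on_hand[A=24 B=21 C=37] avail[A=11 B=11 C=31] open={R1,R4,R5,R6,R7}
Step 10: commit R1 -> on_hand[A=24 B=14 C=37] avail[A=11 B=11 C=31] open={R4,R5,R6,R7}
Step 11: reserve R8 B 7 -> on_hand[A=24 B=14 C=37] avail[A=11 B=4 C=31] open={R4,R5,R6,R7,R8}
Step 12: reserve R9 B 2 -> on_hand[A=24 B=14 C=37] avail[A=11 B=2 C=31] open={R4,R5,R6,R7,R8,R9}
Step 13: reserve R10 C 2 -> on_hand[A=24 B=14 C=37] avail[A=11 B=2 C=29] open={R10,R4,R5,R6,R7,R8,R9}
Step 14: reserve R11 B 1 -> on_hand[A=24 B=14 C=37] avail[A=11 B=1 C=29] open={R10,R11,R4,R5,R6,R7,R8,R9}
Step 15: commit R9 -> on_hand[A=24 B=12 C=37] avail[A=11 B=1 C=29] open={R10,R11,R4,R5,R6,R7,R8}
Step 16: reserve R12 C 8 -> on_hand[A=24 B=12 C=37] avail[A=11 B=1 C=21] open={R10,R11,R12,R4,R5,R6,R7,R8}
Step 17: cancel R4 -> on_hand[A=24 B=12 C=37] avail[A=11 B=4 C=21] open={R10,R11,R12,R5,R6,R7,R8}
Step 18: cancel R12 -> on_hand[A=24 B=12 C=37] avail[A=11 B=4 C=29] open={R10,R11,R5,R6,R7,R8}
Step 19: reserve R13 A 8 -> on_hand[A=24 B=12 C=37] avail[A=3 B=4 C=29] open={R10,R11,R13,R5,R6,R7,R8}
Step 20: reserve R14 A 2 -> on_hand[A=24 B=12 C=37] avail[A=1 B=4 C=29] open={R10,R11,R13,R14,R5,R6,R7,R8}
Open reservations: ['R10', 'R11', 'R13', 'R14', 'R5', 'R6', 'R7', 'R8'] -> 8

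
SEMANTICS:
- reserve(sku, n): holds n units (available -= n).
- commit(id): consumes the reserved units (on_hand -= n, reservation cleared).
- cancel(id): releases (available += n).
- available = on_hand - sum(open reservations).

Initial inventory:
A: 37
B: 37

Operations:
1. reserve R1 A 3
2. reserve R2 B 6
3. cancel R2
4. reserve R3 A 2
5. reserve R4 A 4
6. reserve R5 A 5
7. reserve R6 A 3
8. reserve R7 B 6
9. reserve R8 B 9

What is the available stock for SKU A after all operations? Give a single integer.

Step 1: reserve R1 A 3 -> on_hand[A=37 B=37] avail[A=34 B=37] open={R1}
Step 2: reserve R2 B 6 -> on_hand[A=37 B=37] avail[A=34 B=31] open={R1,R2}
Step 3: cancel R2 -> on_hand[A=37 B=37] avail[A=34 B=37] open={R1}
Step 4: reserve R3 A 2 -> on_hand[A=37 B=37] avail[A=32 B=37] open={R1,R3}
Step 5: reserve R4 A 4 -> on_hand[A=37 B=37] avail[A=28 B=37] open={R1,R3,R4}
Step 6: reserve R5 A 5 -> on_hand[A=37 B=37] avail[A=23 B=37] open={R1,R3,R4,R5}
Step 7: reserve R6 A 3 -> on_hand[A=37 B=37] avail[A=20 B=37] open={R1,R3,R4,R5,R6}
Step 8: reserve R7 B 6 -> on_hand[A=37 B=37] avail[A=20 B=31] open={R1,R3,R4,R5,R6,R7}
Step 9: reserve R8 B 9 -> on_hand[A=37 B=37] avail[A=20 B=22] open={R1,R3,R4,R5,R6,R7,R8}
Final available[A] = 20

Answer: 20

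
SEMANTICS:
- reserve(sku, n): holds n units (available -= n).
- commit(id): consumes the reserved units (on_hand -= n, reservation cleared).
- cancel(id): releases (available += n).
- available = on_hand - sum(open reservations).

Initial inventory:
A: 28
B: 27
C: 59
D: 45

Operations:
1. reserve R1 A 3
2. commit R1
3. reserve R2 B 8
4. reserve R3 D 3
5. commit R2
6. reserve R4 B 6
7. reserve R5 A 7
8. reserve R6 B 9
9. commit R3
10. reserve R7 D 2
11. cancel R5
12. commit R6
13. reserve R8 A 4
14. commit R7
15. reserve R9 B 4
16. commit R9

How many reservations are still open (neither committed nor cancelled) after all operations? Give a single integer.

Answer: 2

Derivation:
Step 1: reserve R1 A 3 -> on_hand[A=28 B=27 C=59 D=45] avail[A=25 B=27 C=59 D=45] open={R1}
Step 2: commit R1 -> on_hand[A=25 B=27 C=59 D=45] avail[A=25 B=27 C=59 D=45] open={}
Step 3: reserve R2 B 8 -> on_hand[A=25 B=27 C=59 D=45] avail[A=25 B=19 C=59 D=45] open={R2}
Step 4: reserve R3 D 3 -> on_hand[A=25 B=27 C=59 D=45] avail[A=25 B=19 C=59 D=42] open={R2,R3}
Step 5: commit R2 -> on_hand[A=25 B=19 C=59 D=45] avail[A=25 B=19 C=59 D=42] open={R3}
Step 6: reserve R4 B 6 -> on_hand[A=25 B=19 C=59 D=45] avail[A=25 B=13 C=59 D=42] open={R3,R4}
Step 7: reserve R5 A 7 -> on_hand[A=25 B=19 C=59 D=45] avail[A=18 B=13 C=59 D=42] open={R3,R4,R5}
Step 8: reserve R6 B 9 -> on_hand[A=25 B=19 C=59 D=45] avail[A=18 B=4 C=59 D=42] open={R3,R4,R5,R6}
Step 9: commit R3 -> on_hand[A=25 B=19 C=59 D=42] avail[A=18 B=4 C=59 D=42] open={R4,R5,R6}
Step 10: reserve R7 D 2 -> on_hand[A=25 B=19 C=59 D=42] avail[A=18 B=4 C=59 D=40] open={R4,R5,R6,R7}
Step 11: cancel R5 -> on_hand[A=25 B=19 C=59 D=42] avail[A=25 B=4 C=59 D=40] open={R4,R6,R7}
Step 12: commit R6 -> on_hand[A=25 B=10 C=59 D=42] avail[A=25 B=4 C=59 D=40] open={R4,R7}
Step 13: reserve R8 A 4 -> on_hand[A=25 B=10 C=59 D=42] avail[A=21 B=4 C=59 D=40] open={R4,R7,R8}
Step 14: commit R7 -> on_hand[A=25 B=10 C=59 D=40] avail[A=21 B=4 C=59 D=40] open={R4,R8}
Step 15: reserve R9 B 4 -> on_hand[A=25 B=10 C=59 D=40] avail[A=21 B=0 C=59 D=40] open={R4,R8,R9}
Step 16: commit R9 -> on_hand[A=25 B=6 C=59 D=40] avail[A=21 B=0 C=59 D=40] open={R4,R8}
Open reservations: ['R4', 'R8'] -> 2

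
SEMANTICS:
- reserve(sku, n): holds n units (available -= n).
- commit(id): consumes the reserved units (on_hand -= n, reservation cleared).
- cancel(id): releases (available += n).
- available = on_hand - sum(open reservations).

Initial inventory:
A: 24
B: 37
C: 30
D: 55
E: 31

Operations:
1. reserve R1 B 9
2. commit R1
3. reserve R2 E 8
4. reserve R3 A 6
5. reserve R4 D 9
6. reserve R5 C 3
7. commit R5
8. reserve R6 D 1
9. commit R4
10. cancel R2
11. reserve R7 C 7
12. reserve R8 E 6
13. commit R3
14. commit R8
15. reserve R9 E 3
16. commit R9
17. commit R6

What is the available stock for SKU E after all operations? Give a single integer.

Answer: 22

Derivation:
Step 1: reserve R1 B 9 -> on_hand[A=24 B=37 C=30 D=55 E=31] avail[A=24 B=28 C=30 D=55 E=31] open={R1}
Step 2: commit R1 -> on_hand[A=24 B=28 C=30 D=55 E=31] avail[A=24 B=28 C=30 D=55 E=31] open={}
Step 3: reserve R2 E 8 -> on_hand[A=24 B=28 C=30 D=55 E=31] avail[A=24 B=28 C=30 D=55 E=23] open={R2}
Step 4: reserve R3 A 6 -> on_hand[A=24 B=28 C=30 D=55 E=31] avail[A=18 B=28 C=30 D=55 E=23] open={R2,R3}
Step 5: reserve R4 D 9 -> on_hand[A=24 B=28 C=30 D=55 E=31] avail[A=18 B=28 C=30 D=46 E=23] open={R2,R3,R4}
Step 6: reserve R5 C 3 -> on_hand[A=24 B=28 C=30 D=55 E=31] avail[A=18 B=28 C=27 D=46 E=23] open={R2,R3,R4,R5}
Step 7: commit R5 -> on_hand[A=24 B=28 C=27 D=55 E=31] avail[A=18 B=28 C=27 D=46 E=23] open={R2,R3,R4}
Step 8: reserve R6 D 1 -> on_hand[A=24 B=28 C=27 D=55 E=31] avail[A=18 B=28 C=27 D=45 E=23] open={R2,R3,R4,R6}
Step 9: commit R4 -> on_hand[A=24 B=28 C=27 D=46 E=31] avail[A=18 B=28 C=27 D=45 E=23] open={R2,R3,R6}
Step 10: cancel R2 -> on_hand[A=24 B=28 C=27 D=46 E=31] avail[A=18 B=28 C=27 D=45 E=31] open={R3,R6}
Step 11: reserve R7 C 7 -> on_hand[A=24 B=28 C=27 D=46 E=31] avail[A=18 B=28 C=20 D=45 E=31] open={R3,R6,R7}
Step 12: reserve R8 E 6 -> on_hand[A=24 B=28 C=27 D=46 E=31] avail[A=18 B=28 C=20 D=45 E=25] open={R3,R6,R7,R8}
Step 13: commit R3 -> on_hand[A=18 B=28 C=27 D=46 E=31] avail[A=18 B=28 C=20 D=45 E=25] open={R6,R7,R8}
Step 14: commit R8 -> on_hand[A=18 B=28 C=27 D=46 E=25] avail[A=18 B=28 C=20 D=45 E=25] open={R6,R7}
Step 15: reserve R9 E 3 -> on_hand[A=18 B=28 C=27 D=46 E=25] avail[A=18 B=28 C=20 D=45 E=22] open={R6,R7,R9}
Step 16: commit R9 -> on_hand[A=18 B=28 C=27 D=46 E=22] avail[A=18 B=28 C=20 D=45 E=22] open={R6,R7}
Step 17: commit R6 -> on_hand[A=18 B=28 C=27 D=45 E=22] avail[A=18 B=28 C=20 D=45 E=22] open={R7}
Final available[E] = 22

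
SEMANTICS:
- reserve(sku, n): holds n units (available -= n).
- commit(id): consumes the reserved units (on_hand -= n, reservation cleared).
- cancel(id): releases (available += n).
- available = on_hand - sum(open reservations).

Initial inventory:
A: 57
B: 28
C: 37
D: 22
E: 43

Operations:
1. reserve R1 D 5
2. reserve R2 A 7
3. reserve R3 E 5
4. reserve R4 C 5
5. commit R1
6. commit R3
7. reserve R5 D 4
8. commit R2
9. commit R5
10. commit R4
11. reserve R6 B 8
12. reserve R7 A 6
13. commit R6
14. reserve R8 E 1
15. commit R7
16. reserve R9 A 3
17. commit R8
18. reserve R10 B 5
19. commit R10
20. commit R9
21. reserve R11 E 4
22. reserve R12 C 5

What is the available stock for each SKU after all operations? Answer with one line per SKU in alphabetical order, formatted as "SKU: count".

Step 1: reserve R1 D 5 -> on_hand[A=57 B=28 C=37 D=22 E=43] avail[A=57 B=28 C=37 D=17 E=43] open={R1}
Step 2: reserve R2 A 7 -> on_hand[A=57 B=28 C=37 D=22 E=43] avail[A=50 B=28 C=37 D=17 E=43] open={R1,R2}
Step 3: reserve R3 E 5 -> on_hand[A=57 B=28 C=37 D=22 E=43] avail[A=50 B=28 C=37 D=17 E=38] open={R1,R2,R3}
Step 4: reserve R4 C 5 -> on_hand[A=57 B=28 C=37 D=22 E=43] avail[A=50 B=28 C=32 D=17 E=38] open={R1,R2,R3,R4}
Step 5: commit R1 -> on_hand[A=57 B=28 C=37 D=17 E=43] avail[A=50 B=28 C=32 D=17 E=38] open={R2,R3,R4}
Step 6: commit R3 -> on_hand[A=57 B=28 C=37 D=17 E=38] avail[A=50 B=28 C=32 D=17 E=38] open={R2,R4}
Step 7: reserve R5 D 4 -> on_hand[A=57 B=28 C=37 D=17 E=38] avail[A=50 B=28 C=32 D=13 E=38] open={R2,R4,R5}
Step 8: commit R2 -> on_hand[A=50 B=28 C=37 D=17 E=38] avail[A=50 B=28 C=32 D=13 E=38] open={R4,R5}
Step 9: commit R5 -> on_hand[A=50 B=28 C=37 D=13 E=38] avail[A=50 B=28 C=32 D=13 E=38] open={R4}
Step 10: commit R4 -> on_hand[A=50 B=28 C=32 D=13 E=38] avail[A=50 B=28 C=32 D=13 E=38] open={}
Step 11: reserve R6 B 8 -> on_hand[A=50 B=28 C=32 D=13 E=38] avail[A=50 B=20 C=32 D=13 E=38] open={R6}
Step 12: reserve R7 A 6 -> on_hand[A=50 B=28 C=32 D=13 E=38] avail[A=44 B=20 C=32 D=13 E=38] open={R6,R7}
Step 13: commit R6 -> on_hand[A=50 B=20 C=32 D=13 E=38] avail[A=44 B=20 C=32 D=13 E=38] open={R7}
Step 14: reserve R8 E 1 -> on_hand[A=50 B=20 C=32 D=13 E=38] avail[A=44 B=20 C=32 D=13 E=37] open={R7,R8}
Step 15: commit R7 -> on_hand[A=44 B=20 C=32 D=13 E=38] avail[A=44 B=20 C=32 D=13 E=37] open={R8}
Step 16: reserve R9 A 3 -> on_hand[A=44 B=20 C=32 D=13 E=38] avail[A=41 B=20 C=32 D=13 E=37] open={R8,R9}
Step 17: commit R8 -> on_hand[A=44 B=20 C=32 D=13 E=37] avail[A=41 B=20 C=32 D=13 E=37] open={R9}
Step 18: reserve R10 B 5 -> on_hand[A=44 B=20 C=32 D=13 E=37] avail[A=41 B=15 C=32 D=13 E=37] open={R10,R9}
Step 19: commit R10 -> on_hand[A=44 B=15 C=32 D=13 E=37] avail[A=41 B=15 C=32 D=13 E=37] open={R9}
Step 20: commit R9 -> on_hand[A=41 B=15 C=32 D=13 E=37] avail[A=41 B=15 C=32 D=13 E=37] open={}
Step 21: reserve R11 E 4 -> on_hand[A=41 B=15 C=32 D=13 E=37] avail[A=41 B=15 C=32 D=13 E=33] open={R11}
Step 22: reserve R12 C 5 -> on_hand[A=41 B=15 C=32 D=13 E=37] avail[A=41 B=15 C=27 D=13 E=33] open={R11,R12}

Answer: A: 41
B: 15
C: 27
D: 13
E: 33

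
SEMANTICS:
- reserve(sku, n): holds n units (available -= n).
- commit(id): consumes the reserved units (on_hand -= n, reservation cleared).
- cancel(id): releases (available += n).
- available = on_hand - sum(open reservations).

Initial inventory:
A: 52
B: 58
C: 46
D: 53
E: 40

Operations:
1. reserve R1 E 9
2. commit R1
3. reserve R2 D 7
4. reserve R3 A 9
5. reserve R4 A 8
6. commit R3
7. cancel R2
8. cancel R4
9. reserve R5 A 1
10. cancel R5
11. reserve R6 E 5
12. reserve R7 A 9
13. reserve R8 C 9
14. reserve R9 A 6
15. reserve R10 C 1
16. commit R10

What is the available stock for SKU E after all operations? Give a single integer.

Answer: 26

Derivation:
Step 1: reserve R1 E 9 -> on_hand[A=52 B=58 C=46 D=53 E=40] avail[A=52 B=58 C=46 D=53 E=31] open={R1}
Step 2: commit R1 -> on_hand[A=52 B=58 C=46 D=53 E=31] avail[A=52 B=58 C=46 D=53 E=31] open={}
Step 3: reserve R2 D 7 -> on_hand[A=52 B=58 C=46 D=53 E=31] avail[A=52 B=58 C=46 D=46 E=31] open={R2}
Step 4: reserve R3 A 9 -> on_hand[A=52 B=58 C=46 D=53 E=31] avail[A=43 B=58 C=46 D=46 E=31] open={R2,R3}
Step 5: reserve R4 A 8 -> on_hand[A=52 B=58 C=46 D=53 E=31] avail[A=35 B=58 C=46 D=46 E=31] open={R2,R3,R4}
Step 6: commit R3 -> on_hand[A=43 B=58 C=46 D=53 E=31] avail[A=35 B=58 C=46 D=46 E=31] open={R2,R4}
Step 7: cancel R2 -> on_hand[A=43 B=58 C=46 D=53 E=31] avail[A=35 B=58 C=46 D=53 E=31] open={R4}
Step 8: cancel R4 -> on_hand[A=43 B=58 C=46 D=53 E=31] avail[A=43 B=58 C=46 D=53 E=31] open={}
Step 9: reserve R5 A 1 -> on_hand[A=43 B=58 C=46 D=53 E=31] avail[A=42 B=58 C=46 D=53 E=31] open={R5}
Step 10: cancel R5 -> on_hand[A=43 B=58 C=46 D=53 E=31] avail[A=43 B=58 C=46 D=53 E=31] open={}
Step 11: reserve R6 E 5 -> on_hand[A=43 B=58 C=46 D=53 E=31] avail[A=43 B=58 C=46 D=53 E=26] open={R6}
Step 12: reserve R7 A 9 -> on_hand[A=43 B=58 C=46 D=53 E=31] avail[A=34 B=58 C=46 D=53 E=26] open={R6,R7}
Step 13: reserve R8 C 9 -> on_hand[A=43 B=58 C=46 D=53 E=31] avail[A=34 B=58 C=37 D=53 E=26] open={R6,R7,R8}
Step 14: reserve R9 A 6 -> on_hand[A=43 B=58 C=46 D=53 E=31] avail[A=28 B=58 C=37 D=53 E=26] open={R6,R7,R8,R9}
Step 15: reserve R10 C 1 -> on_hand[A=43 B=58 C=46 D=53 E=31] avail[A=28 B=58 C=36 D=53 E=26] open={R10,R6,R7,R8,R9}
Step 16: commit R10 -> on_hand[A=43 B=58 C=45 D=53 E=31] avail[A=28 B=58 C=36 D=53 E=26] open={R6,R7,R8,R9}
Final available[E] = 26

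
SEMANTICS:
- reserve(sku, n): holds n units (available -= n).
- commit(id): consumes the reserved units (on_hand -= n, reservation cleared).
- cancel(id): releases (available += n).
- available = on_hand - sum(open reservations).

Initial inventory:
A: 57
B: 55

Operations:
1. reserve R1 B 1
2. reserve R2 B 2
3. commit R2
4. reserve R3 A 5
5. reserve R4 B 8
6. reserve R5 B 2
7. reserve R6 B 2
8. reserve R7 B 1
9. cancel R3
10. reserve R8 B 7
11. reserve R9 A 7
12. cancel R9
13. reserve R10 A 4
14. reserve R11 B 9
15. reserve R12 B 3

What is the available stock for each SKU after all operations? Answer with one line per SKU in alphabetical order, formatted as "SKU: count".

Step 1: reserve R1 B 1 -> on_hand[A=57 B=55] avail[A=57 B=54] open={R1}
Step 2: reserve R2 B 2 -> on_hand[A=57 B=55] avail[A=57 B=52] open={R1,R2}
Step 3: commit R2 -> on_hand[A=57 B=53] avail[A=57 B=52] open={R1}
Step 4: reserve R3 A 5 -> on_hand[A=57 B=53] avail[A=52 B=52] open={R1,R3}
Step 5: reserve R4 B 8 -> on_hand[A=57 B=53] avail[A=52 B=44] open={R1,R3,R4}
Step 6: reserve R5 B 2 -> on_hand[A=57 B=53] avail[A=52 B=42] open={R1,R3,R4,R5}
Step 7: reserve R6 B 2 -> on_hand[A=57 B=53] avail[A=52 B=40] open={R1,R3,R4,R5,R6}
Step 8: reserve R7 B 1 -> on_hand[A=57 B=53] avail[A=52 B=39] open={R1,R3,R4,R5,R6,R7}
Step 9: cancel R3 -> on_hand[A=57 B=53] avail[A=57 B=39] open={R1,R4,R5,R6,R7}
Step 10: reserve R8 B 7 -> on_hand[A=57 B=53] avail[A=57 B=32] open={R1,R4,R5,R6,R7,R8}
Step 11: reserve R9 A 7 -> on_hand[A=57 B=53] avail[A=50 B=32] open={R1,R4,R5,R6,R7,R8,R9}
Step 12: cancel R9 -> on_hand[A=57 B=53] avail[A=57 B=32] open={R1,R4,R5,R6,R7,R8}
Step 13: reserve R10 A 4 -> on_hand[A=57 B=53] avail[A=53 B=32] open={R1,R10,R4,R5,R6,R7,R8}
Step 14: reserve R11 B 9 -> on_hand[A=57 B=53] avail[A=53 B=23] open={R1,R10,R11,R4,R5,R6,R7,R8}
Step 15: reserve R12 B 3 -> on_hand[A=57 B=53] avail[A=53 B=20] open={R1,R10,R11,R12,R4,R5,R6,R7,R8}

Answer: A: 53
B: 20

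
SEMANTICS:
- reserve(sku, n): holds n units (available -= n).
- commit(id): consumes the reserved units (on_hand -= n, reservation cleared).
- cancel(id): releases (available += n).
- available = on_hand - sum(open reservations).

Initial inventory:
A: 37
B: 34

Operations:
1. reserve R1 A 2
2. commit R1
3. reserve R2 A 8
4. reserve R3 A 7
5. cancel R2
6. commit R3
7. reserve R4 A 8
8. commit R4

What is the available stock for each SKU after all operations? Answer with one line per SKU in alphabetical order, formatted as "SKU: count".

Step 1: reserve R1 A 2 -> on_hand[A=37 B=34] avail[A=35 B=34] open={R1}
Step 2: commit R1 -> on_hand[A=35 B=34] avail[A=35 B=34] open={}
Step 3: reserve R2 A 8 -> on_hand[A=35 B=34] avail[A=27 B=34] open={R2}
Step 4: reserve R3 A 7 -> on_hand[A=35 B=34] avail[A=20 B=34] open={R2,R3}
Step 5: cancel R2 -> on_hand[A=35 B=34] avail[A=28 B=34] open={R3}
Step 6: commit R3 -> on_hand[A=28 B=34] avail[A=28 B=34] open={}
Step 7: reserve R4 A 8 -> on_hand[A=28 B=34] avail[A=20 B=34] open={R4}
Step 8: commit R4 -> on_hand[A=20 B=34] avail[A=20 B=34] open={}

Answer: A: 20
B: 34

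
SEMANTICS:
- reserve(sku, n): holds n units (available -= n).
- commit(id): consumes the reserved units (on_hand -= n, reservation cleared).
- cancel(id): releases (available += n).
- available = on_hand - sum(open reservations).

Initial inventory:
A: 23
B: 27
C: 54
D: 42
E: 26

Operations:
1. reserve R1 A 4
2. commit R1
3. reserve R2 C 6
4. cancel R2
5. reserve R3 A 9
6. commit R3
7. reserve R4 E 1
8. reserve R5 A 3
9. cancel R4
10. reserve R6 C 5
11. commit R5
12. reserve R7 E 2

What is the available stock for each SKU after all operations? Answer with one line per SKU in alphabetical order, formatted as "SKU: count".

Step 1: reserve R1 A 4 -> on_hand[A=23 B=27 C=54 D=42 E=26] avail[A=19 B=27 C=54 D=42 E=26] open={R1}
Step 2: commit R1 -> on_hand[A=19 B=27 C=54 D=42 E=26] avail[A=19 B=27 C=54 D=42 E=26] open={}
Step 3: reserve R2 C 6 -> on_hand[A=19 B=27 C=54 D=42 E=26] avail[A=19 B=27 C=48 D=42 E=26] open={R2}
Step 4: cancel R2 -> on_hand[A=19 B=27 C=54 D=42 E=26] avail[A=19 B=27 C=54 D=42 E=26] open={}
Step 5: reserve R3 A 9 -> on_hand[A=19 B=27 C=54 D=42 E=26] avail[A=10 B=27 C=54 D=42 E=26] open={R3}
Step 6: commit R3 -> on_hand[A=10 B=27 C=54 D=42 E=26] avail[A=10 B=27 C=54 D=42 E=26] open={}
Step 7: reserve R4 E 1 -> on_hand[A=10 B=27 C=54 D=42 E=26] avail[A=10 B=27 C=54 D=42 E=25] open={R4}
Step 8: reserve R5 A 3 -> on_hand[A=10 B=27 C=54 D=42 E=26] avail[A=7 B=27 C=54 D=42 E=25] open={R4,R5}
Step 9: cancel R4 -> on_hand[A=10 B=27 C=54 D=42 E=26] avail[A=7 B=27 C=54 D=42 E=26] open={R5}
Step 10: reserve R6 C 5 -> on_hand[A=10 B=27 C=54 D=42 E=26] avail[A=7 B=27 C=49 D=42 E=26] open={R5,R6}
Step 11: commit R5 -> on_hand[A=7 B=27 C=54 D=42 E=26] avail[A=7 B=27 C=49 D=42 E=26] open={R6}
Step 12: reserve R7 E 2 -> on_hand[A=7 B=27 C=54 D=42 E=26] avail[A=7 B=27 C=49 D=42 E=24] open={R6,R7}

Answer: A: 7
B: 27
C: 49
D: 42
E: 24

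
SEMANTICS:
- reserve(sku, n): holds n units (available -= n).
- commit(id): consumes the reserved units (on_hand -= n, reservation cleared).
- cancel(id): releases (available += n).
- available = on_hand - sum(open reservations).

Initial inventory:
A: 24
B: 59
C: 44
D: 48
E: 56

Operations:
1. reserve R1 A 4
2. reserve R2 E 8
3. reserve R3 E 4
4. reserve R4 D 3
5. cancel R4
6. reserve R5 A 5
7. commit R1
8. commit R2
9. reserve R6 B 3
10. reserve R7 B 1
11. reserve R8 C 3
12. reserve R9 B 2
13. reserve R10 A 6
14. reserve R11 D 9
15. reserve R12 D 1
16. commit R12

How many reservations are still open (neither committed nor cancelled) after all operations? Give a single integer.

Step 1: reserve R1 A 4 -> on_hand[A=24 B=59 C=44 D=48 E=56] avail[A=20 B=59 C=44 D=48 E=56] open={R1}
Step 2: reserve R2 E 8 -> on_hand[A=24 B=59 C=44 D=48 E=56] avail[A=20 B=59 C=44 D=48 E=48] open={R1,R2}
Step 3: reserve R3 E 4 -> on_hand[A=24 B=59 C=44 D=48 E=56] avail[A=20 B=59 C=44 D=48 E=44] open={R1,R2,R3}
Step 4: reserve R4 D 3 -> on_hand[A=24 B=59 C=44 D=48 E=56] avail[A=20 B=59 C=44 D=45 E=44] open={R1,R2,R3,R4}
Step 5: cancel R4 -> on_hand[A=24 B=59 C=44 D=48 E=56] avail[A=20 B=59 C=44 D=48 E=44] open={R1,R2,R3}
Step 6: reserve R5 A 5 -> on_hand[A=24 B=59 C=44 D=48 E=56] avail[A=15 B=59 C=44 D=48 E=44] open={R1,R2,R3,R5}
Step 7: commit R1 -> on_hand[A=20 B=59 C=44 D=48 E=56] avail[A=15 B=59 C=44 D=48 E=44] open={R2,R3,R5}
Step 8: commit R2 -> on_hand[A=20 B=59 C=44 D=48 E=48] avail[A=15 B=59 C=44 D=48 E=44] open={R3,R5}
Step 9: reserve R6 B 3 -> on_hand[A=20 B=59 C=44 D=48 E=48] avail[A=15 B=56 C=44 D=48 E=44] open={R3,R5,R6}
Step 10: reserve R7 B 1 -> on_hand[A=20 B=59 C=44 D=48 E=48] avail[A=15 B=55 C=44 D=48 E=44] open={R3,R5,R6,R7}
Step 11: reserve R8 C 3 -> on_hand[A=20 B=59 C=44 D=48 E=48] avail[A=15 B=55 C=41 D=48 E=44] open={R3,R5,R6,R7,R8}
Step 12: reserve R9 B 2 -> on_hand[A=20 B=59 C=44 D=48 E=48] avail[A=15 B=53 C=41 D=48 E=44] open={R3,R5,R6,R7,R8,R9}
Step 13: reserve R10 A 6 -> on_hand[A=20 B=59 C=44 D=48 E=48] avail[A=9 B=53 C=41 D=48 E=44] open={R10,R3,R5,R6,R7,R8,R9}
Step 14: reserve R11 D 9 -> on_hand[A=20 B=59 C=44 D=48 E=48] avail[A=9 B=53 C=41 D=39 E=44] open={R10,R11,R3,R5,R6,R7,R8,R9}
Step 15: reserve R12 D 1 -> on_hand[A=20 B=59 C=44 D=48 E=48] avail[A=9 B=53 C=41 D=38 E=44] open={R10,R11,R12,R3,R5,R6,R7,R8,R9}
Step 16: commit R12 -> on_hand[A=20 B=59 C=44 D=47 E=48] avail[A=9 B=53 C=41 D=38 E=44] open={R10,R11,R3,R5,R6,R7,R8,R9}
Open reservations: ['R10', 'R11', 'R3', 'R5', 'R6', 'R7', 'R8', 'R9'] -> 8

Answer: 8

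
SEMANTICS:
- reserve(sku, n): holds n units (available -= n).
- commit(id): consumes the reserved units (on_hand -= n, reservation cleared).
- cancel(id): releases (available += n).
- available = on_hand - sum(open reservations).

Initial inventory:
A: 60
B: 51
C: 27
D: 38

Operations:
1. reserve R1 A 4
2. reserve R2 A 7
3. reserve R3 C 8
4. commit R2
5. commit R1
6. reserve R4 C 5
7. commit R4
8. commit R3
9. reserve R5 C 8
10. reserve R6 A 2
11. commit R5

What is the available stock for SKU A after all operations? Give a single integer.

Step 1: reserve R1 A 4 -> on_hand[A=60 B=51 C=27 D=38] avail[A=56 B=51 C=27 D=38] open={R1}
Step 2: reserve R2 A 7 -> on_hand[A=60 B=51 C=27 D=38] avail[A=49 B=51 C=27 D=38] open={R1,R2}
Step 3: reserve R3 C 8 -> on_hand[A=60 B=51 C=27 D=38] avail[A=49 B=51 C=19 D=38] open={R1,R2,R3}
Step 4: commit R2 -> on_hand[A=53 B=51 C=27 D=38] avail[A=49 B=51 C=19 D=38] open={R1,R3}
Step 5: commit R1 -> on_hand[A=49 B=51 C=27 D=38] avail[A=49 B=51 C=19 D=38] open={R3}
Step 6: reserve R4 C 5 -> on_hand[A=49 B=51 C=27 D=38] avail[A=49 B=51 C=14 D=38] open={R3,R4}
Step 7: commit R4 -> on_hand[A=49 B=51 C=22 D=38] avail[A=49 B=51 C=14 D=38] open={R3}
Step 8: commit R3 -> on_hand[A=49 B=51 C=14 D=38] avail[A=49 B=51 C=14 D=38] open={}
Step 9: reserve R5 C 8 -> on_hand[A=49 B=51 C=14 D=38] avail[A=49 B=51 C=6 D=38] open={R5}
Step 10: reserve R6 A 2 -> on_hand[A=49 B=51 C=14 D=38] avail[A=47 B=51 C=6 D=38] open={R5,R6}
Step 11: commit R5 -> on_hand[A=49 B=51 C=6 D=38] avail[A=47 B=51 C=6 D=38] open={R6}
Final available[A] = 47

Answer: 47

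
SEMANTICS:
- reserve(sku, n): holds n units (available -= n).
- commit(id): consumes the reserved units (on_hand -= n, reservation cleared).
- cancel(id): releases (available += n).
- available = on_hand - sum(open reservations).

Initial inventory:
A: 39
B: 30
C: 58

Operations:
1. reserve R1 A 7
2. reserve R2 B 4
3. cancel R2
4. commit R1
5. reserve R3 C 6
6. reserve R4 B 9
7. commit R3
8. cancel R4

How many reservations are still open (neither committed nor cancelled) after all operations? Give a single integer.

Step 1: reserve R1 A 7 -> on_hand[A=39 B=30 C=58] avail[A=32 B=30 C=58] open={R1}
Step 2: reserve R2 B 4 -> on_hand[A=39 B=30 C=58] avail[A=32 B=26 C=58] open={R1,R2}
Step 3: cancel R2 -> on_hand[A=39 B=30 C=58] avail[A=32 B=30 C=58] open={R1}
Step 4: commit R1 -> on_hand[A=32 B=30 C=58] avail[A=32 B=30 C=58] open={}
Step 5: reserve R3 C 6 -> on_hand[A=32 B=30 C=58] avail[A=32 B=30 C=52] open={R3}
Step 6: reserve R4 B 9 -> on_hand[A=32 B=30 C=58] avail[A=32 B=21 C=52] open={R3,R4}
Step 7: commit R3 -> on_hand[A=32 B=30 C=52] avail[A=32 B=21 C=52] open={R4}
Step 8: cancel R4 -> on_hand[A=32 B=30 C=52] avail[A=32 B=30 C=52] open={}
Open reservations: [] -> 0

Answer: 0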